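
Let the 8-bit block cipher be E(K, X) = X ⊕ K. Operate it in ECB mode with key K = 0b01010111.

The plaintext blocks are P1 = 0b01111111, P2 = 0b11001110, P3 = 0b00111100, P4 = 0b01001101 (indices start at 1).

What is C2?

ECB encryption: C_i = E(K, P_i).
C2: E(K, 0b11001110) = 0b10011001.

C2 = 0b10011001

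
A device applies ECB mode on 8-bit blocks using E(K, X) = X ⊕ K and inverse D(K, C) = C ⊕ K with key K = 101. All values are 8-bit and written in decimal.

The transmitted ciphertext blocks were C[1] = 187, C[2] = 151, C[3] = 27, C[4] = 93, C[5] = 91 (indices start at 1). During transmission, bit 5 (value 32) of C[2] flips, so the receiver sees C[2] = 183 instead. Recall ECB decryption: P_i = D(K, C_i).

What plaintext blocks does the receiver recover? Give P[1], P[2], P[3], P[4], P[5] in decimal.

Only C[2] changed, to 183. In ECB, a change in C_i affects only P_i. Decrypting the received ciphertext:
P[1]: D(K, 187) = 222.
P[2]: D(K, 183) = 210.
P[3]: D(K, 27) = 126.
P[4]: D(K, 93) = 56.
P[5]: D(K, 91) = 62.
Blocks that differ from the original plaintext: P[2].

P[1] = 222, P[2] = 210, P[3] = 126, P[4] = 56, P[5] = 62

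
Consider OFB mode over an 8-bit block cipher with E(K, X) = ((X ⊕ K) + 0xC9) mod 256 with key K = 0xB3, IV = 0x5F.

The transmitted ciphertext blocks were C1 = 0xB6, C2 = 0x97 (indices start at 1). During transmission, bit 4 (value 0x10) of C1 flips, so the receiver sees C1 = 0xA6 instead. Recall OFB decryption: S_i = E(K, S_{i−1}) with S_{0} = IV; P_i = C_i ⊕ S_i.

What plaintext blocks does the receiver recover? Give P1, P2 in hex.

P1 = 0x13, P2 = 0x58

Only C1 changed, to 0xA6. In OFB, a change in C_i flips the same bit in P_i only; the keystream is unaffected. Decrypting the received ciphertext:
P1: S = E(K, 0x5F) = 0xB5; 0xA6 ⊕ 0xB5 = 0x13.
P2: S = E(K, 0xB5) = 0xCF; 0x97 ⊕ 0xCF = 0x58.
Blocks that differ from the original plaintext: P1.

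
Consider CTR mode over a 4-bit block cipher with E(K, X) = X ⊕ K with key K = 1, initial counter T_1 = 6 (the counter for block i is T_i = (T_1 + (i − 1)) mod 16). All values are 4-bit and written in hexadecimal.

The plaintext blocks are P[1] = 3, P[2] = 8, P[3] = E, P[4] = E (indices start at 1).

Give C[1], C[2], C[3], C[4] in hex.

CTR encryption: S_i = E(K, T_i) where T_i is the counter for block i; C_i = P_i ⊕ S_i.
C[1]: T = 6, S = E(K, T) = 7; 3 ⊕ 7 = 4.
C[2]: T = 7, S = E(K, T) = 6; 8 ⊕ 6 = E.
C[3]: T = 8, S = E(K, T) = 9; E ⊕ 9 = 7.
C[4]: T = 9, S = E(K, T) = 8; E ⊕ 8 = 6.

C[1] = 4, C[2] = E, C[3] = 7, C[4] = 6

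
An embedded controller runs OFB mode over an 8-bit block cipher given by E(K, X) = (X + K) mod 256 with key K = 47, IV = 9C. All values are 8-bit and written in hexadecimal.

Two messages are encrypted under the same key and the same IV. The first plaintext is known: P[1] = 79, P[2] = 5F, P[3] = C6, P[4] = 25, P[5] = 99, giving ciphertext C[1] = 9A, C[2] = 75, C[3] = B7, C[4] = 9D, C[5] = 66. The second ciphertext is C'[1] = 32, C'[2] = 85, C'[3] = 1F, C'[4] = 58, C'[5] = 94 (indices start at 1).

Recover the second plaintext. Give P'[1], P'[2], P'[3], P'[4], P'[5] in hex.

P'[1] = D1, P'[2] = AF, P'[3] = 6E, P'[4] = E0, P'[5] = 6B

In OFB with a reused IV, both messages share the same keystream S_i, so C_i ⊕ C'_i = P_i ⊕ P'_i and thus P'_i = P_i ⊕ C_i ⊕ C'_i.
P'[1]: 79 ⊕ 9A ⊕ 32 = D1.
P'[2]: 5F ⊕ 75 ⊕ 85 = AF.
P'[3]: C6 ⊕ B7 ⊕ 1F = 6E.
P'[4]: 25 ⊕ 9D ⊕ 58 = E0.
P'[5]: 99 ⊕ 66 ⊕ 94 = 6B.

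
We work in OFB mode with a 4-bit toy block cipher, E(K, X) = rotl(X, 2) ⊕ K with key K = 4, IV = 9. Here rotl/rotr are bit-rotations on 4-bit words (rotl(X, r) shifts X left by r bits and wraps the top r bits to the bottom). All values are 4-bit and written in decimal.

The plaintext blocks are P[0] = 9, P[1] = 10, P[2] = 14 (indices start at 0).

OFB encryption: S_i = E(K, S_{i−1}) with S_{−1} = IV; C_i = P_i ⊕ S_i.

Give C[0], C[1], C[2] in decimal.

C[0] = 11, C[1] = 6, C[2] = 9

C[0]: S = E(K, 9) = 2; 9 ⊕ 2 = 11.
C[1]: S = E(K, 2) = 12; 10 ⊕ 12 = 6.
C[2]: S = E(K, 12) = 7; 14 ⊕ 7 = 9.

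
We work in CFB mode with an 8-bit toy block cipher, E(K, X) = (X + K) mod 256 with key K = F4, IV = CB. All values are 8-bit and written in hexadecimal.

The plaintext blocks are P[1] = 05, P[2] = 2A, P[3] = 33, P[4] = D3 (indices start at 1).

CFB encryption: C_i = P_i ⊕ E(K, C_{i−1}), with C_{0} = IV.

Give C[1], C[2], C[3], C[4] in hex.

C[1]: E(K, CB) = BF; 05 ⊕ BF = BA.
C[2]: E(K, BA) = AE; 2A ⊕ AE = 84.
C[3]: E(K, 84) = 78; 33 ⊕ 78 = 4B.
C[4]: E(K, 4B) = 3F; D3 ⊕ 3F = EC.

C[1] = BA, C[2] = 84, C[3] = 4B, C[4] = EC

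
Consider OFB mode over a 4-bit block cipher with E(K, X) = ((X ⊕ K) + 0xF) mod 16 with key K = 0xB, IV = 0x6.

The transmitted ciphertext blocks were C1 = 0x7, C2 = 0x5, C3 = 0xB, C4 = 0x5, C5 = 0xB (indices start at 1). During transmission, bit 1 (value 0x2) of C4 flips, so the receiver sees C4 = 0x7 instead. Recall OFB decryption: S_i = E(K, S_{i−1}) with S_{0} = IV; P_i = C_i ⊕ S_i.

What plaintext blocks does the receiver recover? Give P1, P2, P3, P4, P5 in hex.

Only C4 changed, to 0x7. In OFB, a change in C_i flips the same bit in P_i only; the keystream is unaffected. Decrypting the received ciphertext:
P1: S = E(K, 0x6) = 0xC; 0x7 ⊕ 0xC = 0xB.
P2: S = E(K, 0xC) = 0x6; 0x5 ⊕ 0x6 = 0x3.
P3: S = E(K, 0x6) = 0xC; 0xB ⊕ 0xC = 0x7.
P4: S = E(K, 0xC) = 0x6; 0x7 ⊕ 0x6 = 0x1.
P5: S = E(K, 0x6) = 0xC; 0xB ⊕ 0xC = 0x7.
Blocks that differ from the original plaintext: P4.

P1 = 0xB, P2 = 0x3, P3 = 0x7, P4 = 0x1, P5 = 0x7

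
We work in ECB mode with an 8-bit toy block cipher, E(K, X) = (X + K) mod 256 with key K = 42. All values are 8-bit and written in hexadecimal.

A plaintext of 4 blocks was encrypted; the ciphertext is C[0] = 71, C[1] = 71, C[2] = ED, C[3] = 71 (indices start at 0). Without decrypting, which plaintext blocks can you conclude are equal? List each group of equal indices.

ECB encrypts each block independently with the same key, so equal ciphertext blocks imply equal plaintext blocks.
C[0] = C[1] = C[3] = 71, so P[0] = P[1] = P[3].

P[0] = P[1] = P[3]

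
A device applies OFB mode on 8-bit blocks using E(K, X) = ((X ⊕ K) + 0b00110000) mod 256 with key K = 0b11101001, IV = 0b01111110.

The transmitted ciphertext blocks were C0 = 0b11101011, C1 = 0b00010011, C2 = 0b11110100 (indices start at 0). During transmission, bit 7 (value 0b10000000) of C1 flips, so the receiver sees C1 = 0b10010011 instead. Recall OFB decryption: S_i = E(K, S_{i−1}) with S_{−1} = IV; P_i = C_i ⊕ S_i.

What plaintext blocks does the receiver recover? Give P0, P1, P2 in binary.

Only C1 changed, to 0b10010011. In OFB, a change in C_i flips the same bit in P_i only; the keystream is unaffected. Decrypting the received ciphertext:
P0: S = E(K, 0b01111110) = 0b11000111; 0b11101011 ⊕ 0b11000111 = 0b00101100.
P1: S = E(K, 0b11000111) = 0b01011110; 0b10010011 ⊕ 0b01011110 = 0b11001101.
P2: S = E(K, 0b01011110) = 0b11100111; 0b11110100 ⊕ 0b11100111 = 0b00010011.
Blocks that differ from the original plaintext: P1.

P0 = 0b00101100, P1 = 0b11001101, P2 = 0b00010011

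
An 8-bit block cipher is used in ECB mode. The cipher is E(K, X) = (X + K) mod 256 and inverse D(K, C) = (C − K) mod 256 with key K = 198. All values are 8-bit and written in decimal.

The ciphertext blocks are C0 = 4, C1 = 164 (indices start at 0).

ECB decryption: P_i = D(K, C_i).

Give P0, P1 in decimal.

P0 = 62, P1 = 222

P0: D(K, 4) = 62.
P1: D(K, 164) = 222.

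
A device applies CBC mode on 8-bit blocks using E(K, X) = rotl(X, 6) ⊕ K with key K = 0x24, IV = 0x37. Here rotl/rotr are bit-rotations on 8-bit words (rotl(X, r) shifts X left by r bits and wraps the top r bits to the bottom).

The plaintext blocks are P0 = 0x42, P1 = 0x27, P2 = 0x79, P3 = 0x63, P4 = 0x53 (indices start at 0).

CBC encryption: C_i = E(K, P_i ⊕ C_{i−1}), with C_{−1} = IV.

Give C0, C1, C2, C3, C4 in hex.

C0 = 0x79, C1 = 0xB3, C2 = 0x96, C3 = 0x59, C4 = 0xA6

C0: P0 ⊕ 0x37 = 0x75; E(K, 0x75) = 0x79.
C1: P1 ⊕ 0x79 = 0x5E; E(K, 0x5E) = 0xB3.
C2: P2 ⊕ 0xB3 = 0xCA; E(K, 0xCA) = 0x96.
C3: P3 ⊕ 0x96 = 0xF5; E(K, 0xF5) = 0x59.
C4: P4 ⊕ 0x59 = 0x0A; E(K, 0x0A) = 0xA6.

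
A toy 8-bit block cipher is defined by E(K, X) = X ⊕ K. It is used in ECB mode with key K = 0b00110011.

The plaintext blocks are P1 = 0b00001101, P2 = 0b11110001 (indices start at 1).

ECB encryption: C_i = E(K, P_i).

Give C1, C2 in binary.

C1: E(K, 0b00001101) = 0b00111110.
C2: E(K, 0b11110001) = 0b11000010.

C1 = 0b00111110, C2 = 0b11000010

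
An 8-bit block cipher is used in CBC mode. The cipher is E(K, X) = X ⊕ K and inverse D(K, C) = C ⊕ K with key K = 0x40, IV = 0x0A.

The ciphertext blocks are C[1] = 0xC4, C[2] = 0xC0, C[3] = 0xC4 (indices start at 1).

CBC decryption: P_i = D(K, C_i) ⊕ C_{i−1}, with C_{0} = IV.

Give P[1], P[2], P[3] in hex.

P[1] = 0x8E, P[2] = 0x44, P[3] = 0x44

P[1]: D(K, 0xC4) = 0x84; 0x84 ⊕ 0x0A = 0x8E.
P[2]: D(K, 0xC0) = 0x80; 0x80 ⊕ 0xC4 = 0x44.
P[3]: D(K, 0xC4) = 0x84; 0x84 ⊕ 0xC0 = 0x44.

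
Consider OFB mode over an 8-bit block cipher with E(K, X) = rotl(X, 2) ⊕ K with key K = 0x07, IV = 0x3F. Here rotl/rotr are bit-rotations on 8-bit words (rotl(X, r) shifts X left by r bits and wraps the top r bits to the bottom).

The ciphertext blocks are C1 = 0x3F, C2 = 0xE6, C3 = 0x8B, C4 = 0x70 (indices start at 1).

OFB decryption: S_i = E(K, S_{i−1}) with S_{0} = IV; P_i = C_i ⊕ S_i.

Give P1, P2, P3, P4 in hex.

P1: S = E(K, 0x3F) = 0xFB; 0x3F ⊕ 0xFB = 0xC4.
P2: S = E(K, 0xFB) = 0xE8; 0xE6 ⊕ 0xE8 = 0x0E.
P3: S = E(K, 0xE8) = 0xA4; 0x8B ⊕ 0xA4 = 0x2F.
P4: S = E(K, 0xA4) = 0x95; 0x70 ⊕ 0x95 = 0xE5.

P1 = 0xC4, P2 = 0x0E, P3 = 0x2F, P4 = 0xE5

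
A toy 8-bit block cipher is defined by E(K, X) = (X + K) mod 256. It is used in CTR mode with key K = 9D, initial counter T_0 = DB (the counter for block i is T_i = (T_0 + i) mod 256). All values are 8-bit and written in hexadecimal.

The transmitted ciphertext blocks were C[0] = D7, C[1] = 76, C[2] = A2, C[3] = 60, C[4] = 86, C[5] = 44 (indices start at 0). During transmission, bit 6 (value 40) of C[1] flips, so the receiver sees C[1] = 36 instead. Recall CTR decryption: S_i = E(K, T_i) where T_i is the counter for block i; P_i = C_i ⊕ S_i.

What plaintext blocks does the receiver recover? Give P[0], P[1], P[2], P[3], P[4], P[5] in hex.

P[0] = AF, P[1] = 4F, P[2] = D8, P[3] = 1B, P[4] = FA, P[5] = 39

Only C[1] changed, to 36. In CTR, a change in C_i flips the same bit in P_i only; the keystream is unaffected. Decrypting the received ciphertext:
P[0]: T = DB, S = E(K, T) = 78; D7 ⊕ 78 = AF.
P[1]: T = DC, S = E(K, T) = 79; 36 ⊕ 79 = 4F.
P[2]: T = DD, S = E(K, T) = 7A; A2 ⊕ 7A = D8.
P[3]: T = DE, S = E(K, T) = 7B; 60 ⊕ 7B = 1B.
P[4]: T = DF, S = E(K, T) = 7C; 86 ⊕ 7C = FA.
P[5]: T = E0, S = E(K, T) = 7D; 44 ⊕ 7D = 39.
Blocks that differ from the original plaintext: P[1].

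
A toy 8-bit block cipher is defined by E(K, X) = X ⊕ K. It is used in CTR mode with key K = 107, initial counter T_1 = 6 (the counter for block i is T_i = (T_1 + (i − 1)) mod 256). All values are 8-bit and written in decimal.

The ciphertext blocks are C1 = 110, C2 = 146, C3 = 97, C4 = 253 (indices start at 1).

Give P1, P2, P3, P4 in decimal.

CTR decryption: S_i = E(K, T_i) where T_i is the counter for block i; P_i = C_i ⊕ S_i.
P1: T = 6, S = E(K, T) = 109; 110 ⊕ 109 = 3.
P2: T = 7, S = E(K, T) = 108; 146 ⊕ 108 = 254.
P3: T = 8, S = E(K, T) = 99; 97 ⊕ 99 = 2.
P4: T = 9, S = E(K, T) = 98; 253 ⊕ 98 = 159.

P1 = 3, P2 = 254, P3 = 2, P4 = 159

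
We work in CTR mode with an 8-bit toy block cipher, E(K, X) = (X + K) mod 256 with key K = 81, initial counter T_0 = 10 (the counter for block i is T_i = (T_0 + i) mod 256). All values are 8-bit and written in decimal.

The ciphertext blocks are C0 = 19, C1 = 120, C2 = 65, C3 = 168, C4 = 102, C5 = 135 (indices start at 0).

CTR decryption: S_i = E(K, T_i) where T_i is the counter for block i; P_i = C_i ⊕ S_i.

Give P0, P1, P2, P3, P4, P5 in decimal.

P0: T = 10, S = E(K, T) = 91; 19 ⊕ 91 = 72.
P1: T = 11, S = E(K, T) = 92; 120 ⊕ 92 = 36.
P2: T = 12, S = E(K, T) = 93; 65 ⊕ 93 = 28.
P3: T = 13, S = E(K, T) = 94; 168 ⊕ 94 = 246.
P4: T = 14, S = E(K, T) = 95; 102 ⊕ 95 = 57.
P5: T = 15, S = E(K, T) = 96; 135 ⊕ 96 = 231.

P0 = 72, P1 = 36, P2 = 28, P3 = 246, P4 = 57, P5 = 231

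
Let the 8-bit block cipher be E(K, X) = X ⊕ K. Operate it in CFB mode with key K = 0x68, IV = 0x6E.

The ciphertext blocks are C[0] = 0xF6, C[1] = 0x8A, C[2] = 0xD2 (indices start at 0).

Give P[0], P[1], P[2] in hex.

P[0] = 0xF0, P[1] = 0x14, P[2] = 0x30

CFB decryption: P_i = C_i ⊕ E(K, C_{i−1}), with C_{−1} = IV.
P[0]: E(K, 0x6E) = 0x06; 0xF6 ⊕ 0x06 = 0xF0.
P[1]: E(K, 0xF6) = 0x9E; 0x8A ⊕ 0x9E = 0x14.
P[2]: E(K, 0x8A) = 0xE2; 0xD2 ⊕ 0xE2 = 0x30.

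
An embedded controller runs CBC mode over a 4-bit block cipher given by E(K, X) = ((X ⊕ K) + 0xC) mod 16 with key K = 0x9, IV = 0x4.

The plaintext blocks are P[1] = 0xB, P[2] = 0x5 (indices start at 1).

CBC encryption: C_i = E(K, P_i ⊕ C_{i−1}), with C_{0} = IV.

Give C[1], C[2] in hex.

C[1]: P[1] ⊕ 0x4 = 0xF; E(K, 0xF) = 0x2.
C[2]: P[2] ⊕ 0x2 = 0x7; E(K, 0x7) = 0xA.

C[1] = 0x2, C[2] = 0xA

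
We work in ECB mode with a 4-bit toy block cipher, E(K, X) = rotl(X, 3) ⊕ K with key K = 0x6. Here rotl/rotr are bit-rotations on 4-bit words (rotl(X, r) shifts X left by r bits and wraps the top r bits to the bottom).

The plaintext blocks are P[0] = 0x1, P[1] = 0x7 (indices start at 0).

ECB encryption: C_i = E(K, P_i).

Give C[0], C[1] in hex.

C[0]: E(K, 0x1) = 0xE.
C[1]: E(K, 0x7) = 0xD.

C[0] = 0xE, C[1] = 0xD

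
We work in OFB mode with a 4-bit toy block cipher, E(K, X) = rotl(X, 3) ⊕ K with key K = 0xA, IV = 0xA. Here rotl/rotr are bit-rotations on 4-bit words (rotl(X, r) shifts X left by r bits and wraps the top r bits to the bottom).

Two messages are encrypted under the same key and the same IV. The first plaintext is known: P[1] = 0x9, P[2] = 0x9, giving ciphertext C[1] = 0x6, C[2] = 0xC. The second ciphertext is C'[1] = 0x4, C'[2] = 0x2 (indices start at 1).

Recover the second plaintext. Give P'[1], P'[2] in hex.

P'[1] = 0xB, P'[2] = 0x7

In OFB with a reused IV, both messages share the same keystream S_i, so C_i ⊕ C'_i = P_i ⊕ P'_i and thus P'_i = P_i ⊕ C_i ⊕ C'_i.
P'[1]: 0x9 ⊕ 0x6 ⊕ 0x4 = 0xB.
P'[2]: 0x9 ⊕ 0xC ⊕ 0x2 = 0x7.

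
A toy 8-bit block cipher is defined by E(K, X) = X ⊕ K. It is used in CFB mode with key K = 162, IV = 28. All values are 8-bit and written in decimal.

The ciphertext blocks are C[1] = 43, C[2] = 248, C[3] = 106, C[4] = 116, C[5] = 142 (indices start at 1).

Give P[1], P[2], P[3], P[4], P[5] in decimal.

CFB decryption: P_i = C_i ⊕ E(K, C_{i−1}), with C_{0} = IV.
P[1]: E(K, 28) = 190; 43 ⊕ 190 = 149.
P[2]: E(K, 43) = 137; 248 ⊕ 137 = 113.
P[3]: E(K, 248) = 90; 106 ⊕ 90 = 48.
P[4]: E(K, 106) = 200; 116 ⊕ 200 = 188.
P[5]: E(K, 116) = 214; 142 ⊕ 214 = 88.

P[1] = 149, P[2] = 113, P[3] = 48, P[4] = 188, P[5] = 88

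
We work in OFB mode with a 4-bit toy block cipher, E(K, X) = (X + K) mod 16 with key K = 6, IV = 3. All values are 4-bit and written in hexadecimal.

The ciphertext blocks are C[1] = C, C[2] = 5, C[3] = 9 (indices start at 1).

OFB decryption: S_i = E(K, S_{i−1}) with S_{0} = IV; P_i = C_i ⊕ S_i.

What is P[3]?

P[1]: S = E(K, 3) = 9; C ⊕ 9 = 5.
P[2]: S = E(K, 9) = F; 5 ⊕ F = A.
P[3]: S = E(K, F) = 5; 9 ⊕ 5 = C.

P[3] = C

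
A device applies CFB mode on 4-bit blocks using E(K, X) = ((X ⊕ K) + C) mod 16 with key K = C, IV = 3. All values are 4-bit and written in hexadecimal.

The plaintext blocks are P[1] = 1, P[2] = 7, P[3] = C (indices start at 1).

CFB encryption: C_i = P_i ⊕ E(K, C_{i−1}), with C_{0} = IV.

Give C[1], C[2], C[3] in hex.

C[1] = A, C[2] = 5, C[3] = 9

C[1]: E(K, 3) = B; 1 ⊕ B = A.
C[2]: E(K, A) = 2; 7 ⊕ 2 = 5.
C[3]: E(K, 5) = 5; C ⊕ 5 = 9.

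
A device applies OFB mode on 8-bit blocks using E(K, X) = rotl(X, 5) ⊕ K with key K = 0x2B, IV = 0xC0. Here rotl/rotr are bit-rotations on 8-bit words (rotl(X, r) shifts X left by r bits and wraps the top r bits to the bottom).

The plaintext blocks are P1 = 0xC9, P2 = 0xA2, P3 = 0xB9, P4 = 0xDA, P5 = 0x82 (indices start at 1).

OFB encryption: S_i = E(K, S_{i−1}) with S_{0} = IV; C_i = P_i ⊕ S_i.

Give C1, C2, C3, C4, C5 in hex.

C1: S = E(K, 0xC0) = 0x33; 0xC9 ⊕ 0x33 = 0xFA.
C2: S = E(K, 0x33) = 0x4D; 0xA2 ⊕ 0x4D = 0xEF.
C3: S = E(K, 0x4D) = 0x82; 0xB9 ⊕ 0x82 = 0x3B.
C4: S = E(K, 0x82) = 0x7B; 0xDA ⊕ 0x7B = 0xA1.
C5: S = E(K, 0x7B) = 0x44; 0x82 ⊕ 0x44 = 0xC6.

C1 = 0xFA, C2 = 0xEF, C3 = 0x3B, C4 = 0xA1, C5 = 0xC6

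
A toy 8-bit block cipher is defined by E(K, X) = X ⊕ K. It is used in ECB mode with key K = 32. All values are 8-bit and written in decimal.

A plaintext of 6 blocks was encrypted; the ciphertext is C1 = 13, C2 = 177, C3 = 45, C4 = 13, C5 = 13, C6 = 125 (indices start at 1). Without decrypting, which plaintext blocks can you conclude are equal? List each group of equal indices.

P1 = P4 = P5

ECB encrypts each block independently with the same key, so equal ciphertext blocks imply equal plaintext blocks.
C1 = C4 = C5 = 13, so P1 = P4 = P5.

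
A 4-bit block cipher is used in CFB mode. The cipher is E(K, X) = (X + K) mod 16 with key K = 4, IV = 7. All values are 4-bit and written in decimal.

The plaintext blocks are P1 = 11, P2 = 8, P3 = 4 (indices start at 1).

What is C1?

CFB encryption: C_i = P_i ⊕ E(K, C_{i−1}), with C_{0} = IV.
C1: E(K, 7) = 11; 11 ⊕ 11 = 0.

C1 = 0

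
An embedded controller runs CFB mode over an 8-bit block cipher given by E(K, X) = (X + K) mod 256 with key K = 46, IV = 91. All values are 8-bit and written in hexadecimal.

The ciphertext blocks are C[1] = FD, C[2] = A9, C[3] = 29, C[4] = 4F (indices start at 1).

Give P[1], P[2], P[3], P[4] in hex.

CFB decryption: P_i = C_i ⊕ E(K, C_{i−1}), with C_{0} = IV.
P[1]: E(K, 91) = D7; FD ⊕ D7 = 2A.
P[2]: E(K, FD) = 43; A9 ⊕ 43 = EA.
P[3]: E(K, A9) = EF; 29 ⊕ EF = C6.
P[4]: E(K, 29) = 6F; 4F ⊕ 6F = 20.

P[1] = 2A, P[2] = EA, P[3] = C6, P[4] = 20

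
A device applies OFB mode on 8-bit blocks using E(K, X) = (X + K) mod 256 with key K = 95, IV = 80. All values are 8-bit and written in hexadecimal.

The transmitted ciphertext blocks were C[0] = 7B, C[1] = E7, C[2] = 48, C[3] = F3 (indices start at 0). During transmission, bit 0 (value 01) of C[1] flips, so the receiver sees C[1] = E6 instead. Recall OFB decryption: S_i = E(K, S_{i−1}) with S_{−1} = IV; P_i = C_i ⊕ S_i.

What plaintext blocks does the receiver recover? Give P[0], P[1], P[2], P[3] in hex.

P[0] = 6E, P[1] = 4C, P[2] = 77, P[3] = 27

Only C[1] changed, to E6. In OFB, a change in C_i flips the same bit in P_i only; the keystream is unaffected. Decrypting the received ciphertext:
P[0]: S = E(K, 80) = 15; 7B ⊕ 15 = 6E.
P[1]: S = E(K, 15) = AA; E6 ⊕ AA = 4C.
P[2]: S = E(K, AA) = 3F; 48 ⊕ 3F = 77.
P[3]: S = E(K, 3F) = D4; F3 ⊕ D4 = 27.
Blocks that differ from the original plaintext: P[1].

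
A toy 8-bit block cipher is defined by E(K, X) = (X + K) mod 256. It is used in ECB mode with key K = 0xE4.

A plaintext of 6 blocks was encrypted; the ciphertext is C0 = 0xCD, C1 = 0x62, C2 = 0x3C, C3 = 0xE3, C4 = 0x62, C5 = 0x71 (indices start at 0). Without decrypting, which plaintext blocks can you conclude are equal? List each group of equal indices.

P1 = P4

ECB encrypts each block independently with the same key, so equal ciphertext blocks imply equal plaintext blocks.
C1 = C4 = 0x62, so P1 = P4.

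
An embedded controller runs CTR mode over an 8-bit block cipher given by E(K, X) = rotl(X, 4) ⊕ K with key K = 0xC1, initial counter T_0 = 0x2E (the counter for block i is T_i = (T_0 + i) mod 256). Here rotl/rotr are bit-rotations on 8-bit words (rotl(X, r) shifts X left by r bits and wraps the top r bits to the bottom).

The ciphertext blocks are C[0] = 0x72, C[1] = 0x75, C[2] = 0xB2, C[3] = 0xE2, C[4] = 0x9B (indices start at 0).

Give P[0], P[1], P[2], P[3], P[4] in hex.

P[0] = 0x51, P[1] = 0x46, P[2] = 0x70, P[3] = 0x30, P[4] = 0x79

CTR decryption: S_i = E(K, T_i) where T_i is the counter for block i; P_i = C_i ⊕ S_i.
P[0]: T = 0x2E, S = E(K, T) = 0x23; 0x72 ⊕ 0x23 = 0x51.
P[1]: T = 0x2F, S = E(K, T) = 0x33; 0x75 ⊕ 0x33 = 0x46.
P[2]: T = 0x30, S = E(K, T) = 0xC2; 0xB2 ⊕ 0xC2 = 0x70.
P[3]: T = 0x31, S = E(K, T) = 0xD2; 0xE2 ⊕ 0xD2 = 0x30.
P[4]: T = 0x32, S = E(K, T) = 0xE2; 0x9B ⊕ 0xE2 = 0x79.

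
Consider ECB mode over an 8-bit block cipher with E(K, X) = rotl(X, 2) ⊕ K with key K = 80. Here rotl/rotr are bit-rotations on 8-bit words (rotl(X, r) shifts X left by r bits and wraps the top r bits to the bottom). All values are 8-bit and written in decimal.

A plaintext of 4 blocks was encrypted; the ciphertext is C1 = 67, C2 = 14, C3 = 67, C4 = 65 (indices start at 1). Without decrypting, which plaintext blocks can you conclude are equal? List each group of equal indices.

P1 = P3

ECB encrypts each block independently with the same key, so equal ciphertext blocks imply equal plaintext blocks.
C1 = C3 = 67, so P1 = P3.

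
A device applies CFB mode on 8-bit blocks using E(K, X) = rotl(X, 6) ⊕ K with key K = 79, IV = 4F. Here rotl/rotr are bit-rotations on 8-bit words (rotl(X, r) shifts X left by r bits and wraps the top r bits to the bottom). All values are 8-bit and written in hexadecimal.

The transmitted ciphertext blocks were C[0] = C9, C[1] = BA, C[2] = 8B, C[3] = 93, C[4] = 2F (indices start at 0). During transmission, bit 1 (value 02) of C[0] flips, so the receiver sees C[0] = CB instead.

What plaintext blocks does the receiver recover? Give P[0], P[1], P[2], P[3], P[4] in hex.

P[0] = 61, P[1] = 31, P[2] = 5C, P[3] = 08, P[4] = B2

CFB decryption: P_i = C_i ⊕ E(K, C_{i−1}), with C_{−1} = IV.
Only C[0] changed, to CB. In CFB, a change in C_i flips the same bit in P_i and garbles P_{i+1}. Decrypting the received ciphertext:
P[0]: E(K, 4F) = AA; CB ⊕ AA = 61.
P[1]: E(K, CB) = 8B; BA ⊕ 8B = 31.
P[2]: E(K, BA) = D7; 8B ⊕ D7 = 5C.
P[3]: E(K, 8B) = 9B; 93 ⊕ 9B = 08.
P[4]: E(K, 93) = 9D; 2F ⊕ 9D = B2.
Blocks that differ from the original plaintext: P[0], P[1].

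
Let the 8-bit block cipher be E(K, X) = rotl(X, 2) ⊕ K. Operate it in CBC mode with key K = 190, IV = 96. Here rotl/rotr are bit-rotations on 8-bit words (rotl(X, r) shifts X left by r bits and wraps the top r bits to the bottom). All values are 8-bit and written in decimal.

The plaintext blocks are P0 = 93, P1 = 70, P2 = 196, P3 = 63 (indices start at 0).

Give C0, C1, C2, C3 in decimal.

C0 = 74, C1 = 142, C2 = 151, C3 = 28

CBC encryption: C_i = E(K, P_i ⊕ C_{i−1}), with C_{−1} = IV.
C0: P0 ⊕ 96 = 61; E(K, 61) = 74.
C1: P1 ⊕ 74 = 12; E(K, 12) = 142.
C2: P2 ⊕ 142 = 74; E(K, 74) = 151.
C3: P3 ⊕ 151 = 168; E(K, 168) = 28.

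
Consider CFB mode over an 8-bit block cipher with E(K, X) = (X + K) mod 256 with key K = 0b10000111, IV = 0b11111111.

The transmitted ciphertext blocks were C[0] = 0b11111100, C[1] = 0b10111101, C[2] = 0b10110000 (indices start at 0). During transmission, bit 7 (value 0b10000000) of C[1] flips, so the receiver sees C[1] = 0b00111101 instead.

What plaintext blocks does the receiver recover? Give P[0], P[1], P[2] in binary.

CFB decryption: P_i = C_i ⊕ E(K, C_{i−1}), with C_{−1} = IV.
Only C[1] changed, to 0b00111101. In CFB, a change in C_i flips the same bit in P_i and garbles P_{i+1}. Decrypting the received ciphertext:
P[0]: E(K, 0b11111111) = 0b10000110; 0b11111100 ⊕ 0b10000110 = 0b01111010.
P[1]: E(K, 0b11111100) = 0b10000011; 0b00111101 ⊕ 0b10000011 = 0b10111110.
P[2]: E(K, 0b00111101) = 0b11000100; 0b10110000 ⊕ 0b11000100 = 0b01110100.
Blocks that differ from the original plaintext: P[1], P[2].

P[0] = 0b01111010, P[1] = 0b10111110, P[2] = 0b01110100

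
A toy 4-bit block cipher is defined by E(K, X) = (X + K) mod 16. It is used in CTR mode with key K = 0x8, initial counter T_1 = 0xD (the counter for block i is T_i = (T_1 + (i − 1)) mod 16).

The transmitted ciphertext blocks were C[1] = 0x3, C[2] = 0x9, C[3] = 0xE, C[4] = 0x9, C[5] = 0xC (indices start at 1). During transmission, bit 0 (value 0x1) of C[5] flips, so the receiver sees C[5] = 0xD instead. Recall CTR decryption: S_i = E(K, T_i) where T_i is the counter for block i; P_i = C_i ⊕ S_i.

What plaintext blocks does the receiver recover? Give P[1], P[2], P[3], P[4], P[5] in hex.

Only C[5] changed, to 0xD. In CTR, a change in C_i flips the same bit in P_i only; the keystream is unaffected. Decrypting the received ciphertext:
P[1]: T = 0xD, S = E(K, T) = 0x5; 0x3 ⊕ 0x5 = 0x6.
P[2]: T = 0xE, S = E(K, T) = 0x6; 0x9 ⊕ 0x6 = 0xF.
P[3]: T = 0xF, S = E(K, T) = 0x7; 0xE ⊕ 0x7 = 0x9.
P[4]: T = 0x0, S = E(K, T) = 0x8; 0x9 ⊕ 0x8 = 0x1.
P[5]: T = 0x1, S = E(K, T) = 0x9; 0xD ⊕ 0x9 = 0x4.
Blocks that differ from the original plaintext: P[5].

P[1] = 0x6, P[2] = 0xF, P[3] = 0x9, P[4] = 0x1, P[5] = 0x4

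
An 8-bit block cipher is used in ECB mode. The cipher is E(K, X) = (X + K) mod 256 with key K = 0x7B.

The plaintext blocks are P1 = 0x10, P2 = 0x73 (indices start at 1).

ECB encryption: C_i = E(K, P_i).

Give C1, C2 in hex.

C1 = 0x8B, C2 = 0xEE

C1: E(K, 0x10) = 0x8B.
C2: E(K, 0x73) = 0xEE.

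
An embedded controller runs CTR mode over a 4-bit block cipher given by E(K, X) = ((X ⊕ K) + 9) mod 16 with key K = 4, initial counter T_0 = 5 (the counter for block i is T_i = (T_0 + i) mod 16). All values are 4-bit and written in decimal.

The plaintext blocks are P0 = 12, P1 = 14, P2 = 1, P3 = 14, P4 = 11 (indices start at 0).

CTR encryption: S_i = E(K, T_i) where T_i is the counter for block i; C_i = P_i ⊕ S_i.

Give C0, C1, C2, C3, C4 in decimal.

C0 = 6, C1 = 5, C2 = 13, C3 = 11, C4 = 13

C0: T = 5, S = E(K, T) = 10; 12 ⊕ 10 = 6.
C1: T = 6, S = E(K, T) = 11; 14 ⊕ 11 = 5.
C2: T = 7, S = E(K, T) = 12; 1 ⊕ 12 = 13.
C3: T = 8, S = E(K, T) = 5; 14 ⊕ 5 = 11.
C4: T = 9, S = E(K, T) = 6; 11 ⊕ 6 = 13.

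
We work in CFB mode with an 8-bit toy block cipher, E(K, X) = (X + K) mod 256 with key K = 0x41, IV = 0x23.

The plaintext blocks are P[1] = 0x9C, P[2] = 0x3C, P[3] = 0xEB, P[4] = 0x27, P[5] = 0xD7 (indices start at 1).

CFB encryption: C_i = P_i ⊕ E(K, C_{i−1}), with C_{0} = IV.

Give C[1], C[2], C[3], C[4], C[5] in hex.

C[1] = 0xF8, C[2] = 0x05, C[3] = 0xAD, C[4] = 0xC9, C[5] = 0xDD

C[1]: E(K, 0x23) = 0x64; 0x9C ⊕ 0x64 = 0xF8.
C[2]: E(K, 0xF8) = 0x39; 0x3C ⊕ 0x39 = 0x05.
C[3]: E(K, 0x05) = 0x46; 0xEB ⊕ 0x46 = 0xAD.
C[4]: E(K, 0xAD) = 0xEE; 0x27 ⊕ 0xEE = 0xC9.
C[5]: E(K, 0xC9) = 0x0A; 0xD7 ⊕ 0x0A = 0xDD.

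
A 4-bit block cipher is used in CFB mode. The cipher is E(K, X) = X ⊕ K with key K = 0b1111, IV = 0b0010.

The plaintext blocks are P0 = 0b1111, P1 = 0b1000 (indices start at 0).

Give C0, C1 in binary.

CFB encryption: C_i = P_i ⊕ E(K, C_{i−1}), with C_{−1} = IV.
C0: E(K, 0b0010) = 0b1101; 0b1111 ⊕ 0b1101 = 0b0010.
C1: E(K, 0b0010) = 0b1101; 0b1000 ⊕ 0b1101 = 0b0101.

C0 = 0b0010, C1 = 0b0101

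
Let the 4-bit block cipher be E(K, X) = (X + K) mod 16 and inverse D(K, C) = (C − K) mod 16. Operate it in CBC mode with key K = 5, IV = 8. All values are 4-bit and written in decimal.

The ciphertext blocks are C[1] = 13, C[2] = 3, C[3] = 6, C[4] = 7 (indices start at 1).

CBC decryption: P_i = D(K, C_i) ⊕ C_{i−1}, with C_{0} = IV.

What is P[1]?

P[1]: D(K, 13) = 8; 8 ⊕ 8 = 0.

P[1] = 0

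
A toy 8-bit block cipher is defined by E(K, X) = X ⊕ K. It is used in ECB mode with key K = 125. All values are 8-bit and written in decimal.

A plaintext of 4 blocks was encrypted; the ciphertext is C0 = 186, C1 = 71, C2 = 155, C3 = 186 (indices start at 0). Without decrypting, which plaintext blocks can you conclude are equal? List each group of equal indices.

P0 = P3

ECB encrypts each block independently with the same key, so equal ciphertext blocks imply equal plaintext blocks.
C0 = C3 = 186, so P0 = P3.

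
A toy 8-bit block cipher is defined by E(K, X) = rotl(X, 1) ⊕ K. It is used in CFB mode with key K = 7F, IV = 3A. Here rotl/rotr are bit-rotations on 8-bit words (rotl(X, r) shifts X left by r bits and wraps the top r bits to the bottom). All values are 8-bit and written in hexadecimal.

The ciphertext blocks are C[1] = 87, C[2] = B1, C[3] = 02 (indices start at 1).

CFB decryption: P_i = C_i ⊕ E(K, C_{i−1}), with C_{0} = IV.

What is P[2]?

P[2] = C1

P[2]: E(K, 87) = 70; B1 ⊕ 70 = C1.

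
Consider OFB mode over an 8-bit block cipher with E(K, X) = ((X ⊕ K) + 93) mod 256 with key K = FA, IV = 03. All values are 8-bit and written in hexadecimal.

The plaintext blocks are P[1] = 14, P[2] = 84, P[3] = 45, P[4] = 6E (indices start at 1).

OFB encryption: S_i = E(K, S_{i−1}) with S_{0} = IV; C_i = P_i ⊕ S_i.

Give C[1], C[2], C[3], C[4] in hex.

C[1]: S = E(K, 03) = 8C; 14 ⊕ 8C = 98.
C[2]: S = E(K, 8C) = 09; 84 ⊕ 09 = 8D.
C[3]: S = E(K, 09) = 86; 45 ⊕ 86 = C3.
C[4]: S = E(K, 86) = 0F; 6E ⊕ 0F = 61.

C[1] = 98, C[2] = 8D, C[3] = C3, C[4] = 61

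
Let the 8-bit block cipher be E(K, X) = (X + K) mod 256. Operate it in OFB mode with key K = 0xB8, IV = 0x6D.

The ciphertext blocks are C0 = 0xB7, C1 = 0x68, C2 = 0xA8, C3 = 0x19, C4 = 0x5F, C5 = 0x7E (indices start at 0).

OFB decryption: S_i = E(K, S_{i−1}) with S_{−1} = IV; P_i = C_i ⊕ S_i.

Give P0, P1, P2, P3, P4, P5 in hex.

P0 = 0x92, P1 = 0xB5, P2 = 0x3D, P3 = 0x54, P4 = 0x5A, P5 = 0xC3

P0: S = E(K, 0x6D) = 0x25; 0xB7 ⊕ 0x25 = 0x92.
P1: S = E(K, 0x25) = 0xDD; 0x68 ⊕ 0xDD = 0xB5.
P2: S = E(K, 0xDD) = 0x95; 0xA8 ⊕ 0x95 = 0x3D.
P3: S = E(K, 0x95) = 0x4D; 0x19 ⊕ 0x4D = 0x54.
P4: S = E(K, 0x4D) = 0x05; 0x5F ⊕ 0x05 = 0x5A.
P5: S = E(K, 0x05) = 0xBD; 0x7E ⊕ 0xBD = 0xC3.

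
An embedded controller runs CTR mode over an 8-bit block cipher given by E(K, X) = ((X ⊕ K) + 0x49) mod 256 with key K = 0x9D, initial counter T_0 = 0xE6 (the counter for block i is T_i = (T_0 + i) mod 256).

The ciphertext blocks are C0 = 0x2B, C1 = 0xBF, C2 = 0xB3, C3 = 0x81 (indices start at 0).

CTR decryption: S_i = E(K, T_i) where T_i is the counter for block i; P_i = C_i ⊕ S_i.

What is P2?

P2 = 0x0D

P2: T = 0xE8, S = E(K, T) = 0xBE; 0xB3 ⊕ 0xBE = 0x0D.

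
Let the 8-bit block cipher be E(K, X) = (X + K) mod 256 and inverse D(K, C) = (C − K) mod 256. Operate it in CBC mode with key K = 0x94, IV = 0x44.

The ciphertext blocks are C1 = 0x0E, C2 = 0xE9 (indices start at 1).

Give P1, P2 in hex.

P1 = 0x3E, P2 = 0x5B

CBC decryption: P_i = D(K, C_i) ⊕ C_{i−1}, with C_{0} = IV.
P1: D(K, 0x0E) = 0x7A; 0x7A ⊕ 0x44 = 0x3E.
P2: D(K, 0xE9) = 0x55; 0x55 ⊕ 0x0E = 0x5B.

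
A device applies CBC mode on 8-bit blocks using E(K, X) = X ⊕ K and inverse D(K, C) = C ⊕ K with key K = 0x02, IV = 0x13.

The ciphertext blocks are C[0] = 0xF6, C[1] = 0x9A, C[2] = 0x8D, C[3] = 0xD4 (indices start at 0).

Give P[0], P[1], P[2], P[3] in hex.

CBC decryption: P_i = D(K, C_i) ⊕ C_{i−1}, with C_{−1} = IV.
P[0]: D(K, 0xF6) = 0xF4; 0xF4 ⊕ 0x13 = 0xE7.
P[1]: D(K, 0x9A) = 0x98; 0x98 ⊕ 0xF6 = 0x6E.
P[2]: D(K, 0x8D) = 0x8F; 0x8F ⊕ 0x9A = 0x15.
P[3]: D(K, 0xD4) = 0xD6; 0xD6 ⊕ 0x8D = 0x5B.

P[0] = 0xE7, P[1] = 0x6E, P[2] = 0x15, P[3] = 0x5B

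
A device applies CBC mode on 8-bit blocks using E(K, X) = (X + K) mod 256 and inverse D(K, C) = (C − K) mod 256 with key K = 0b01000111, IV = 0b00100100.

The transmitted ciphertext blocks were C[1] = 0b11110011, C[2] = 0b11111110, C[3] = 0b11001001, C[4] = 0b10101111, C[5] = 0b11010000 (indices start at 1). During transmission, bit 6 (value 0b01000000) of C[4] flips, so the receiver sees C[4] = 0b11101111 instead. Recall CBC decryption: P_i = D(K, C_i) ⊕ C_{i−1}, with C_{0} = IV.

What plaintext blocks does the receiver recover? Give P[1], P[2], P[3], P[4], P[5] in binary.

Only C[4] changed, to 0b11101111. In CBC, a change in C_i garbles P_i and flips the same bit in P_{i+1}. Decrypting the received ciphertext:
P[1]: D(K, 0b11110011) = 0b10101100; 0b10101100 ⊕ 0b00100100 = 0b10001000.
P[2]: D(K, 0b11111110) = 0b10110111; 0b10110111 ⊕ 0b11110011 = 0b01000100.
P[3]: D(K, 0b11001001) = 0b10000010; 0b10000010 ⊕ 0b11111110 = 0b01111100.
P[4]: D(K, 0b11101111) = 0b10101000; 0b10101000 ⊕ 0b11001001 = 0b01100001.
P[5]: D(K, 0b11010000) = 0b10001001; 0b10001001 ⊕ 0b11101111 = 0b01100110.
Blocks that differ from the original plaintext: P[4], P[5].

P[1] = 0b10001000, P[2] = 0b01000100, P[3] = 0b01111100, P[4] = 0b01100001, P[5] = 0b01100110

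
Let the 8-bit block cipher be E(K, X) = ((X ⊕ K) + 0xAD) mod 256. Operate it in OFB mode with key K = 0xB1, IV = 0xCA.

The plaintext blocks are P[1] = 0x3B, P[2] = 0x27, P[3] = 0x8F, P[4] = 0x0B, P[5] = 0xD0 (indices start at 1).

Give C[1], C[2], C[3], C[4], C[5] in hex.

C[1] = 0x13, C[2] = 0x61, C[3] = 0x2B, C[4] = 0xC9, C[5] = 0xF0

OFB encryption: S_i = E(K, S_{i−1}) with S_{0} = IV; C_i = P_i ⊕ S_i.
C[1]: S = E(K, 0xCA) = 0x28; 0x3B ⊕ 0x28 = 0x13.
C[2]: S = E(K, 0x28) = 0x46; 0x27 ⊕ 0x46 = 0x61.
C[3]: S = E(K, 0x46) = 0xA4; 0x8F ⊕ 0xA4 = 0x2B.
C[4]: S = E(K, 0xA4) = 0xC2; 0x0B ⊕ 0xC2 = 0xC9.
C[5]: S = E(K, 0xC2) = 0x20; 0xD0 ⊕ 0x20 = 0xF0.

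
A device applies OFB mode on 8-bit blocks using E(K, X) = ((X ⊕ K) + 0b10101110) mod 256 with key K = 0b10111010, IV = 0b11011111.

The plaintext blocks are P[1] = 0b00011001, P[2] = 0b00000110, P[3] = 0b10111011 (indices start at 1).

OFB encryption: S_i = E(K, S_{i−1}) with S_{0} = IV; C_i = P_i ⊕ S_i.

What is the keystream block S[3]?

C[1]: S = E(K, 0b11011111) = 0b00010011; 0b00011001 ⊕ 0b00010011 = 0b00001010.
C[2]: S = E(K, 0b00010011) = 0b01010111; 0b00000110 ⊕ 0b01010111 = 0b01010001.
C[3]: S = E(K, 0b01010111) = 0b10011011; 0b10111011 ⊕ 0b10011011 = 0b00100000.
So S[3] = 0b10011011.

0b10011011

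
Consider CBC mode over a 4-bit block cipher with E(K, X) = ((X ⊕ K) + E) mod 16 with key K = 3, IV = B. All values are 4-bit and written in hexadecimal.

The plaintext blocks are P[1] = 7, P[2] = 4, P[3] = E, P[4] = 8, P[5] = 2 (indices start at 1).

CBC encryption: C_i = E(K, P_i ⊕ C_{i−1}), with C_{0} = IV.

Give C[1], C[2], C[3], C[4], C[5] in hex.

C[1]: P[1] ⊕ B = C; E(K, C) = D.
C[2]: P[2] ⊕ D = 9; E(K, 9) = 8.
C[3]: P[3] ⊕ 8 = 6; E(K, 6) = 3.
C[4]: P[4] ⊕ 3 = B; E(K, B) = 6.
C[5]: P[5] ⊕ 6 = 4; E(K, 4) = 5.

C[1] = D, C[2] = 8, C[3] = 3, C[4] = 6, C[5] = 5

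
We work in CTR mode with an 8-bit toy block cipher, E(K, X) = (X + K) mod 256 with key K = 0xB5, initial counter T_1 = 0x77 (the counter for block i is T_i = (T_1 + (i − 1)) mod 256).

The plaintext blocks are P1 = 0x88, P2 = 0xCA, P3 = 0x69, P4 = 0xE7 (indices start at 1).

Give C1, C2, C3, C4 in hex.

CTR encryption: S_i = E(K, T_i) where T_i is the counter for block i; C_i = P_i ⊕ S_i.
C1: T = 0x77, S = E(K, T) = 0x2C; 0x88 ⊕ 0x2C = 0xA4.
C2: T = 0x78, S = E(K, T) = 0x2D; 0xCA ⊕ 0x2D = 0xE7.
C3: T = 0x79, S = E(K, T) = 0x2E; 0x69 ⊕ 0x2E = 0x47.
C4: T = 0x7A, S = E(K, T) = 0x2F; 0xE7 ⊕ 0x2F = 0xC8.

C1 = 0xA4, C2 = 0xE7, C3 = 0x47, C4 = 0xC8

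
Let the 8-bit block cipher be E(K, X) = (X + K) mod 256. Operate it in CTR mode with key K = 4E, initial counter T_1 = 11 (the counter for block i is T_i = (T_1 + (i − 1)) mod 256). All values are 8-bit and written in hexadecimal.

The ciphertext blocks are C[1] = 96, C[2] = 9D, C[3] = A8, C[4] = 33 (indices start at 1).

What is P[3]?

CTR decryption: S_i = E(K, T_i) where T_i is the counter for block i; P_i = C_i ⊕ S_i.
P[3]: T = 13, S = E(K, T) = 61; A8 ⊕ 61 = C9.

P[3] = C9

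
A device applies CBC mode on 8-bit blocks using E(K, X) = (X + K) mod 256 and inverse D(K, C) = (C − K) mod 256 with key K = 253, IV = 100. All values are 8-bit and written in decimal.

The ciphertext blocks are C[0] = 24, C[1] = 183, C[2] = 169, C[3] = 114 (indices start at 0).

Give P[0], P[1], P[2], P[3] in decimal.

CBC decryption: P_i = D(K, C_i) ⊕ C_{i−1}, with C_{−1} = IV.
P[0]: D(K, 24) = 27; 27 ⊕ 100 = 127.
P[1]: D(K, 183) = 186; 186 ⊕ 24 = 162.
P[2]: D(K, 169) = 172; 172 ⊕ 183 = 27.
P[3]: D(K, 114) = 117; 117 ⊕ 169 = 220.

P[0] = 127, P[1] = 162, P[2] = 27, P[3] = 220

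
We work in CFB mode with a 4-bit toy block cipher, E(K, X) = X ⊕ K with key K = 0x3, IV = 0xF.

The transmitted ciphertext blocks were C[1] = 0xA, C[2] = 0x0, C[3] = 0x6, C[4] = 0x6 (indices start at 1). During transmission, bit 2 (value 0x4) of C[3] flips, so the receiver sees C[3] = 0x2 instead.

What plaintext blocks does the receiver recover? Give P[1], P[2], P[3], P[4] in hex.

P[1] = 0x6, P[2] = 0x9, P[3] = 0x1, P[4] = 0x7

CFB decryption: P_i = C_i ⊕ E(K, C_{i−1}), with C_{0} = IV.
Only C[3] changed, to 0x2. In CFB, a change in C_i flips the same bit in P_i and garbles P_{i+1}. Decrypting the received ciphertext:
P[1]: E(K, 0xF) = 0xC; 0xA ⊕ 0xC = 0x6.
P[2]: E(K, 0xA) = 0x9; 0x0 ⊕ 0x9 = 0x9.
P[3]: E(K, 0x0) = 0x3; 0x2 ⊕ 0x3 = 0x1.
P[4]: E(K, 0x2) = 0x1; 0x6 ⊕ 0x1 = 0x7.
Blocks that differ from the original plaintext: P[3], P[4].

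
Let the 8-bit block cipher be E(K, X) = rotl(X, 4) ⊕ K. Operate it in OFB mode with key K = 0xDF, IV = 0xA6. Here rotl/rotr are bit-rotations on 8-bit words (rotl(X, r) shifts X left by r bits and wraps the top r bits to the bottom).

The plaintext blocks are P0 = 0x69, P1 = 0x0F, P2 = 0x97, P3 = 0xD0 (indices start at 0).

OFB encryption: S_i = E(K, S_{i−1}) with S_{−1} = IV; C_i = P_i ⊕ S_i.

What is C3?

C3 = 0x76

C0: S = E(K, 0xA6) = 0xB5; 0x69 ⊕ 0xB5 = 0xDC.
C1: S = E(K, 0xB5) = 0x84; 0x0F ⊕ 0x84 = 0x8B.
C2: S = E(K, 0x84) = 0x97; 0x97 ⊕ 0x97 = 0x00.
C3: S = E(K, 0x97) = 0xA6; 0xD0 ⊕ 0xA6 = 0x76.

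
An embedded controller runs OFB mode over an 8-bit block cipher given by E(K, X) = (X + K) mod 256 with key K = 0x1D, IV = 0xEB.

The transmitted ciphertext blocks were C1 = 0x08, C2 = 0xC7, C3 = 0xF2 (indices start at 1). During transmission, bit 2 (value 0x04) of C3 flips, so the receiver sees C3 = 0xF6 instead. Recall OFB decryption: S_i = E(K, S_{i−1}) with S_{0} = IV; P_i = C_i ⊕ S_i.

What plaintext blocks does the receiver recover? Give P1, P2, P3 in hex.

Only C3 changed, to 0xF6. In OFB, a change in C_i flips the same bit in P_i only; the keystream is unaffected. Decrypting the received ciphertext:
P1: S = E(K, 0xEB) = 0x08; 0x08 ⊕ 0x08 = 0x00.
P2: S = E(K, 0x08) = 0x25; 0xC7 ⊕ 0x25 = 0xE2.
P3: S = E(K, 0x25) = 0x42; 0xF6 ⊕ 0x42 = 0xB4.
Blocks that differ from the original plaintext: P3.

P1 = 0x00, P2 = 0xE2, P3 = 0xB4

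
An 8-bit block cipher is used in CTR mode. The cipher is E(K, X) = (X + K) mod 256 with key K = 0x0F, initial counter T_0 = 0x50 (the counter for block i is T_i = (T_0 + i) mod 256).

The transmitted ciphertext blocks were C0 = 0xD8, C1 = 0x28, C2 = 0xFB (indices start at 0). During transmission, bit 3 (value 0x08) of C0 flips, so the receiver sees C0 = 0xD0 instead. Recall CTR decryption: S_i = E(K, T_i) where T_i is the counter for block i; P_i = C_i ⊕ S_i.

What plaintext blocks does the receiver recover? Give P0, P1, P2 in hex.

P0 = 0x8F, P1 = 0x48, P2 = 0x9A

Only C0 changed, to 0xD0. In CTR, a change in C_i flips the same bit in P_i only; the keystream is unaffected. Decrypting the received ciphertext:
P0: T = 0x50, S = E(K, T) = 0x5F; 0xD0 ⊕ 0x5F = 0x8F.
P1: T = 0x51, S = E(K, T) = 0x60; 0x28 ⊕ 0x60 = 0x48.
P2: T = 0x52, S = E(K, T) = 0x61; 0xFB ⊕ 0x61 = 0x9A.
Blocks that differ from the original plaintext: P0.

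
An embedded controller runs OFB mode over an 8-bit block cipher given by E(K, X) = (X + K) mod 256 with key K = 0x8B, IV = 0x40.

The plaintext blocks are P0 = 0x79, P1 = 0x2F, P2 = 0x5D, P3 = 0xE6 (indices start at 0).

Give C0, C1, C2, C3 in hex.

OFB encryption: S_i = E(K, S_{i−1}) with S_{−1} = IV; C_i = P_i ⊕ S_i.
C0: S = E(K, 0x40) = 0xCB; 0x79 ⊕ 0xCB = 0xB2.
C1: S = E(K, 0xCB) = 0x56; 0x2F ⊕ 0x56 = 0x79.
C2: S = E(K, 0x56) = 0xE1; 0x5D ⊕ 0xE1 = 0xBC.
C3: S = E(K, 0xE1) = 0x6C; 0xE6 ⊕ 0x6C = 0x8A.

C0 = 0xB2, C1 = 0x79, C2 = 0xBC, C3 = 0x8A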